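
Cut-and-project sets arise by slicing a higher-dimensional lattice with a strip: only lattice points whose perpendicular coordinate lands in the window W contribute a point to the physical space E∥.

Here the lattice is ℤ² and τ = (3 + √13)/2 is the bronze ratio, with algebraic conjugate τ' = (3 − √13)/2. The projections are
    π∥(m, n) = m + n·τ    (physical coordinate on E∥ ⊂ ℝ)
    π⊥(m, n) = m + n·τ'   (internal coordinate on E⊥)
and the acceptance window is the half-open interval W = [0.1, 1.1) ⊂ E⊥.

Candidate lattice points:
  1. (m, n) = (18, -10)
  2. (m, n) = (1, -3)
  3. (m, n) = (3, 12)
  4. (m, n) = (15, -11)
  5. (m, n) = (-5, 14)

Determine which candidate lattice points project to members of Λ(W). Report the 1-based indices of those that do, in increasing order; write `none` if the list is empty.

Compute τ' = (3−√13)/2 = -0.302776, so π⊥(m,n) = m -0.302776·n.
candidate 1: (m,n)=(18,-10) → π∥ = 18-10·τ ≈ -15.027756, π⊥ = 18-10·τ' ≈ 21.027756 ∉ [0.1, 1.1) ⇒ out
candidate 2: (m,n)=(1,-3) → π∥ = 1-3·τ ≈ -8.908327, π⊥ = 1-3·τ' ≈ 1.908327 ∉ [0.1, 1.1) ⇒ out
candidate 3: (m,n)=(3,12) → π∥ = 3+12·τ ≈ 42.633308, π⊥ = 3+12·τ' ≈ -0.633308 ∉ [0.1, 1.1) ⇒ out
candidate 4: (m,n)=(15,-11) → π∥ = 15-11·τ ≈ -21.330532, π⊥ = 15-11·τ' ≈ 18.330532 ∉ [0.1, 1.1) ⇒ out
candidate 5: (m,n)=(-5,14) → π∥ = -5+14·τ ≈ 41.238859, π⊥ = -5+14·τ' ≈ -9.238859 ∉ [0.1, 1.1) ⇒ out

none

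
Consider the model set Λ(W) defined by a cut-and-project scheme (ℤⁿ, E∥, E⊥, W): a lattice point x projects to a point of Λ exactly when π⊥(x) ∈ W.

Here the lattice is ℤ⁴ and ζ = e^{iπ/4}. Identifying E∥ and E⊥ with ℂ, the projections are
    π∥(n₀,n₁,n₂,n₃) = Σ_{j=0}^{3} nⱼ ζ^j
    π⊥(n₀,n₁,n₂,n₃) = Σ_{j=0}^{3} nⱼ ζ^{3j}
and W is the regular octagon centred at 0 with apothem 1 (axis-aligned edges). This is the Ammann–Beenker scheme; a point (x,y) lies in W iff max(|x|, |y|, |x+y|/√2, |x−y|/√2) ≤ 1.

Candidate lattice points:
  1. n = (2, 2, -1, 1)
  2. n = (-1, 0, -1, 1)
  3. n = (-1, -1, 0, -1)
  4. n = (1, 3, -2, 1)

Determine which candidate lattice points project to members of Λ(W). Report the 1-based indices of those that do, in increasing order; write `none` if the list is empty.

none

With ζ = e^{iπ/4} the internal vectors are ζ^0,ζ^3,ζ^6,ζ^9.
#1 (2, 2, -1, 1): internal (1.2929, 3.1213); octagon support 3.1213 vs apothem 1 → ∉ W
#2 (-1, 0, -1, 1): internal (-0.2929, 1.7071); octagon support 1.7071 vs apothem 1 → ∉ W
#3 (-1, -1, 0, -1): internal (-1.0000, -1.4142); octagon support 1.7071 vs apothem 1 → ∉ W
#4 (1, 3, -2, 1): internal (-0.4142, 4.8284); octagon support 4.8284 vs apothem 1 → ∉ W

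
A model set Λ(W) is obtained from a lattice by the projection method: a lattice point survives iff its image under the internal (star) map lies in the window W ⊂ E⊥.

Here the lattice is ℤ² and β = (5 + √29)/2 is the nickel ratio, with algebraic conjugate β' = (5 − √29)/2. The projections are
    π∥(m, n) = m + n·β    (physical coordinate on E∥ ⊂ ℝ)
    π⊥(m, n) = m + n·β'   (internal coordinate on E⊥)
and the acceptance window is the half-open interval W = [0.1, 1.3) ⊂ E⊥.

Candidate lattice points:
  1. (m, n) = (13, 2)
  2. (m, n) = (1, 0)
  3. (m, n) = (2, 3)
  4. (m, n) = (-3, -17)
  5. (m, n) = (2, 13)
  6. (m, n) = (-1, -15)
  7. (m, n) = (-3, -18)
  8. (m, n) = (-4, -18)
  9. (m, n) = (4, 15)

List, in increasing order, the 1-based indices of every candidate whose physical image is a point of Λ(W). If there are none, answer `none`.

β' = (5−√29)/2 ≈ -0.19258.
[1] lift (13,2): star map gives 12.61484; window check 0.1 ≤ 12.61484 < 1.3 is false → out
[2] lift (1,0): star map gives 1.00000; window check 0.1 ≤ 1.00000 < 1.3 is true → IN Λ
[3] lift (2,3): star map gives 1.42225; window check 0.1 ≤ 1.42225 < 1.3 is false → out
[4] lift (-3,-17): star map gives 0.27390; window check 0.1 ≤ 0.27390 < 1.3 is true → IN Λ
[5] lift (2,13): star map gives -0.50357; window check 0.1 ≤ -0.50357 < 1.3 is false → out
[6] lift (-1,-15): star map gives 1.88874; window check 0.1 ≤ 1.88874 < 1.3 is false → out
[7] lift (-3,-18): star map gives 0.46648; window check 0.1 ≤ 0.46648 < 1.3 is true → IN Λ
[8] lift (-4,-18): star map gives -0.53352; window check 0.1 ≤ -0.53352 < 1.3 is false → out
[9] lift (4,15): star map gives 1.11126; window check 0.1 ≤ 1.11126 < 1.3 is true → IN Λ

2, 4, 7, 9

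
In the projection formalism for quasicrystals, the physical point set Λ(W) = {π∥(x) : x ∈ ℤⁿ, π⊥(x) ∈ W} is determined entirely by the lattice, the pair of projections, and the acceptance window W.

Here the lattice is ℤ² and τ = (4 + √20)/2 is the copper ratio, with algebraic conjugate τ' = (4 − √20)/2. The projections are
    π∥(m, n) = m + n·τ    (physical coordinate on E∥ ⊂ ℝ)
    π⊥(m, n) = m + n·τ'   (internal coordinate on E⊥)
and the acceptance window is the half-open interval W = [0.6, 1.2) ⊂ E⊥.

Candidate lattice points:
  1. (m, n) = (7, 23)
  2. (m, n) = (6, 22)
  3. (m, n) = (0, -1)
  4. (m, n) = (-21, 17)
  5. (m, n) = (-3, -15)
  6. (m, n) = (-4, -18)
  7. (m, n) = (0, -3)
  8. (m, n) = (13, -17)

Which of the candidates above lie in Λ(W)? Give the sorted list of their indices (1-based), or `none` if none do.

2, 7

τ' = (4−√20)/2 ≈ -0.2361.
[1] lift (7,23): star map gives 1.5704; window check 0.6 ≤ 1.5704 < 1.2 is false → out
[2] lift (6,22): star map gives 0.8065; window check 0.6 ≤ 0.8065 < 1.2 is true → IN Λ
[3] lift (0,-1): star map gives 0.2361; window check 0.6 ≤ 0.2361 < 1.2 is false → out
[4] lift (-21,17): star map gives -25.0132; window check 0.6 ≤ -25.0132 < 1.2 is false → out
[5] lift (-3,-15): star map gives 0.5410; window check 0.6 ≤ 0.5410 < 1.2 is false → out
[6] lift (-4,-18): star map gives 0.2492; window check 0.6 ≤ 0.2492 < 1.2 is false → out
[7] lift (0,-3): star map gives 0.7082; window check 0.6 ≤ 0.7082 < 1.2 is true → IN Λ
[8] lift (13,-17): star map gives 17.0132; window check 0.6 ≤ 17.0132 < 1.2 is false → out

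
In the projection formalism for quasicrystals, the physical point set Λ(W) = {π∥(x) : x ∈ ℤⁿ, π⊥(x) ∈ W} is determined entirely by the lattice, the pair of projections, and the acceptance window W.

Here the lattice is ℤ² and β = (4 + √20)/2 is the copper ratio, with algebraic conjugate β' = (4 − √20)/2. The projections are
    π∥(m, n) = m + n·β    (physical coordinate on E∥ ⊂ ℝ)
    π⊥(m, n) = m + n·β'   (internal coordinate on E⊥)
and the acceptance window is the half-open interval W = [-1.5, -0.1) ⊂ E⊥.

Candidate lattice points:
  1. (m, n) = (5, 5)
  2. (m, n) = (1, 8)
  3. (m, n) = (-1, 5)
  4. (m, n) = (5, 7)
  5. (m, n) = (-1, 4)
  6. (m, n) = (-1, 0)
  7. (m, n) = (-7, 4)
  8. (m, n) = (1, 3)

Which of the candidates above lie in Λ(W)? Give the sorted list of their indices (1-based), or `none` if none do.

β' = (4−√20)/2 ≈ -0.236068.
candidate 1: (m,n)=(5,5) → π∥ = 5+5·β ≈ 26.180340, π⊥ = 5+5·β' ≈ 3.819660 ∉ [-1.5, -0.1) ⇒ out
candidate 2: (m,n)=(1,8) → π∥ = 1+8·β ≈ 34.888544, π⊥ = 1+8·β' ≈ -0.888544 ∈ [-1.5, -0.1) ⇒ IN Λ
candidate 3: (m,n)=(-1,5) → π∥ = -1+5·β ≈ 20.180340, π⊥ = -1+5·β' ≈ -2.180340 ∉ [-1.5, -0.1) ⇒ out
candidate 4: (m,n)=(5,7) → π∥ = 5+7·β ≈ 34.652476, π⊥ = 5+7·β' ≈ 3.347524 ∉ [-1.5, -0.1) ⇒ out
candidate 5: (m,n)=(-1,4) → π∥ = -1+4·β ≈ 15.944272, π⊥ = -1+4·β' ≈ -1.944272 ∉ [-1.5, -0.1) ⇒ out
candidate 6: (m,n)=(-1,0) → π∥ = -1+0·β ≈ -1.000000, π⊥ = -1+0·β' ≈ -1.000000 ∈ [-1.5, -0.1) ⇒ IN Λ
candidate 7: (m,n)=(-7,4) → π∥ = -7+4·β ≈ 9.944272, π⊥ = -7+4·β' ≈ -7.944272 ∉ [-1.5, -0.1) ⇒ out
candidate 8: (m,n)=(1,3) → π∥ = 1+3·β ≈ 13.708204, π⊥ = 1+3·β' ≈ 0.291796 ∉ [-1.5, -0.1) ⇒ out

2, 6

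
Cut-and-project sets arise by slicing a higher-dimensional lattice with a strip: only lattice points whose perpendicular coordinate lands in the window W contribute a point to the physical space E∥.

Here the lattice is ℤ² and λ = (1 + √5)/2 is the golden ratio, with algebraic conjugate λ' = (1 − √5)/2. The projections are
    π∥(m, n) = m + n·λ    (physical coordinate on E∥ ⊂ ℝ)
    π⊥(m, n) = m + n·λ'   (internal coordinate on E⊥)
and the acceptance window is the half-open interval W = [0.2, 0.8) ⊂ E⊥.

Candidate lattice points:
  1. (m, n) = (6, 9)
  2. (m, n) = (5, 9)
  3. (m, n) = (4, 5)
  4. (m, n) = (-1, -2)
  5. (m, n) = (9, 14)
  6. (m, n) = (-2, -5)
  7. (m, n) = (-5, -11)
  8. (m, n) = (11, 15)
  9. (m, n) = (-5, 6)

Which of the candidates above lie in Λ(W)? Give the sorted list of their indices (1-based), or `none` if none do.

1, 4, 5

Compute λ' = (1−√5)/2 = -0.618034, so π⊥(m,n) = m -0.618034·n.
candidate 1: (m,n)=(6,9) → π∥ = 6+9·λ ≈ 20.562306, π⊥ = 6+9·λ' ≈ 0.437694 ∈ [0.2, 0.8) ⇒ IN Λ
candidate 2: (m,n)=(5,9) → π∥ = 5+9·λ ≈ 19.562306, π⊥ = 5+9·λ' ≈ -0.562306 ∉ [0.2, 0.8) ⇒ out
candidate 3: (m,n)=(4,5) → π∥ = 4+5·λ ≈ 12.090170, π⊥ = 4+5·λ' ≈ 0.909830 ∉ [0.2, 0.8) ⇒ out
candidate 4: (m,n)=(-1,-2) → π∥ = -1-2·λ ≈ -4.236068, π⊥ = -1-2·λ' ≈ 0.236068 ∈ [0.2, 0.8) ⇒ IN Λ
candidate 5: (m,n)=(9,14) → π∥ = 9+14·λ ≈ 31.652476, π⊥ = 9+14·λ' ≈ 0.347524 ∈ [0.2, 0.8) ⇒ IN Λ
candidate 6: (m,n)=(-2,-5) → π∥ = -2-5·λ ≈ -10.090170, π⊥ = -2-5·λ' ≈ 1.090170 ∉ [0.2, 0.8) ⇒ out
candidate 7: (m,n)=(-5,-11) → π∥ = -5-11·λ ≈ -22.798374, π⊥ = -5-11·λ' ≈ 1.798374 ∉ [0.2, 0.8) ⇒ out
candidate 8: (m,n)=(11,15) → π∥ = 11+15·λ ≈ 35.270510, π⊥ = 11+15·λ' ≈ 1.729490 ∉ [0.2, 0.8) ⇒ out
candidate 9: (m,n)=(-5,6) → π∥ = -5+6·λ ≈ 4.708204, π⊥ = -5+6·λ' ≈ -8.708204 ∉ [0.2, 0.8) ⇒ out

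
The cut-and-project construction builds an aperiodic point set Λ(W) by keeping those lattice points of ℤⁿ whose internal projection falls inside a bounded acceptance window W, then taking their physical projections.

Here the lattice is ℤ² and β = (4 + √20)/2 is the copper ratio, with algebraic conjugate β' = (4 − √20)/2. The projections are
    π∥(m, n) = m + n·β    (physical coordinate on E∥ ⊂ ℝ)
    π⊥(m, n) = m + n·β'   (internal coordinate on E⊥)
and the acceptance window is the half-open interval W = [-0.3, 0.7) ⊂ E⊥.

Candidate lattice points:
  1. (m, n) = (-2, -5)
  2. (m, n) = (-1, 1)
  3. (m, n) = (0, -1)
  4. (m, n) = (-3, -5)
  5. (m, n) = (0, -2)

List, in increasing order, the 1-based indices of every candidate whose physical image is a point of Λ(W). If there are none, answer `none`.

3, 5

Compute β' = (4−√20)/2 = -0.23607, so π⊥(m,n) = m -0.23607·n.
candidate 1: (m,n)=(-2,-5) → π∥ = -2-5·β ≈ -23.18034, π⊥ = -2-5·β' ≈ -0.81966 ∉ [-0.3, 0.7) ⇒ out
candidate 2: (m,n)=(-1,1) → π∥ = -1+1·β ≈ 3.23607, π⊥ = -1+1·β' ≈ -1.23607 ∉ [-0.3, 0.7) ⇒ out
candidate 3: (m,n)=(0,-1) → π∥ = 0-1·β ≈ -4.23607, π⊥ = 0-1·β' ≈ 0.23607 ∈ [-0.3, 0.7) ⇒ IN Λ
candidate 4: (m,n)=(-3,-5) → π∥ = -3-5·β ≈ -24.18034, π⊥ = -3-5·β' ≈ -1.81966 ∉ [-0.3, 0.7) ⇒ out
candidate 5: (m,n)=(0,-2) → π∥ = 0-2·β ≈ -8.47214, π⊥ = 0-2·β' ≈ 0.47214 ∈ [-0.3, 0.7) ⇒ IN Λ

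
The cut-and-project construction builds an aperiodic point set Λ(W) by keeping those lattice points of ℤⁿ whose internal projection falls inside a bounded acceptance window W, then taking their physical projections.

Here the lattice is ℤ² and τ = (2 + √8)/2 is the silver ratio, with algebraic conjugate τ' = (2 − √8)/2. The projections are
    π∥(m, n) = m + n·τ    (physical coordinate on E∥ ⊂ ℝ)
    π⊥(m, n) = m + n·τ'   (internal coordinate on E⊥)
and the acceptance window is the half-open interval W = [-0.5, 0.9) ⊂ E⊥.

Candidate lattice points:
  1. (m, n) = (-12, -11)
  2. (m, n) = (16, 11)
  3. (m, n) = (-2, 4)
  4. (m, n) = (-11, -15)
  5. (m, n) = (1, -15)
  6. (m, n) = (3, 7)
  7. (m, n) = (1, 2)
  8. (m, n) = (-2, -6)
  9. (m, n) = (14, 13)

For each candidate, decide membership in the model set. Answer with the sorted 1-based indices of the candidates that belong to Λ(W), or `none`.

Compute τ' = (2−√8)/2 = -0.41421, so π⊥(m,n) = m -0.41421·n.
#1 (-12,-11): internal coord -12 + (-11)·τ' = -7.44365; -7.44365 ∉ [-0.5, 0.9) → out
#2 (16,11): internal coord 16 + (11)·τ' = +11.44365; +11.44365 ∉ [-0.5, 0.9) → out
#3 (-2,4): internal coord -2 + (4)·τ' = -3.65685; -3.65685 ∉ [-0.5, 0.9) → out
#4 (-11,-15): internal coord -11 + (-15)·τ' = -4.78680; -4.78680 ∉ [-0.5, 0.9) → out
#5 (1,-15): internal coord 1 + (-15)·τ' = +7.21320; +7.21320 ∉ [-0.5, 0.9) → out
#6 (3,7): internal coord 3 + (7)·τ' = +0.10051; +0.10051 ∈ [-0.5, 0.9) → IN Λ
#7 (1,2): internal coord 1 + (2)·τ' = +0.17157; +0.17157 ∈ [-0.5, 0.9) → IN Λ
#8 (-2,-6): internal coord -2 + (-6)·τ' = +0.48528; +0.48528 ∈ [-0.5, 0.9) → IN Λ
#9 (14,13): internal coord 14 + (13)·τ' = +8.61522; +8.61522 ∉ [-0.5, 0.9) → out

6, 7, 8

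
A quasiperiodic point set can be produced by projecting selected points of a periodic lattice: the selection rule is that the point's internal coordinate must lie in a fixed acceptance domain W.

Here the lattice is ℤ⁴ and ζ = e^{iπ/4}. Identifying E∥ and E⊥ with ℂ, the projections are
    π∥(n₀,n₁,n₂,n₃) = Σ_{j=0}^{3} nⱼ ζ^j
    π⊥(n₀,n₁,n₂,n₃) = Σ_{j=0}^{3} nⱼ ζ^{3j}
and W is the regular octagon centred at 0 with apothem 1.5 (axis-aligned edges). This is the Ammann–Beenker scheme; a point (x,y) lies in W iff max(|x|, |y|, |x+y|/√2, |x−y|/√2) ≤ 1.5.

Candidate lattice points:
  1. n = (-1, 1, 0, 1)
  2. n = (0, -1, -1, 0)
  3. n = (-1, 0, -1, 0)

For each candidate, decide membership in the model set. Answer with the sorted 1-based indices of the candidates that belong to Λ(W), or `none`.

With ζ = e^{iπ/4} the internal vectors are ζ^0,ζ^3,ζ^6,ζ^9.
#1 (-1, 1, 0, 1): internal (-1.000000, 1.414214); octagon support 1.707107 vs apothem 1.5 → ∉ W
#2 (0, -1, -1, 0): internal (0.707107, 0.292893); octagon support 0.707107 vs apothem 1.5 → ∈ W
#3 (-1, 0, -1, 0): internal (-1.000000, 1.000000); octagon support 1.414214 vs apothem 1.5 → ∈ W

2, 3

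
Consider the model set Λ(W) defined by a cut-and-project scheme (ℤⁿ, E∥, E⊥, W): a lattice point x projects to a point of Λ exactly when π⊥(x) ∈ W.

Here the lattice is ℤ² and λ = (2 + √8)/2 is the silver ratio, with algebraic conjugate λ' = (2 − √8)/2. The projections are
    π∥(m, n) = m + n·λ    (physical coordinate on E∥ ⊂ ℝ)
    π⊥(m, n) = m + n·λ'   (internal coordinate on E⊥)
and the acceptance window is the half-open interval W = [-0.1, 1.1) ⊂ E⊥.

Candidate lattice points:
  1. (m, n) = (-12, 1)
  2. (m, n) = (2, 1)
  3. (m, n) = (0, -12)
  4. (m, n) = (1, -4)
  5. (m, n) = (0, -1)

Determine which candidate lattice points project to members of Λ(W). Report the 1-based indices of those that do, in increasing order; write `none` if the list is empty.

5

λ' = (2−√8)/2 ≈ -0.41421.
[1] lift (-12,1): star map gives -12.41421; window check -0.1 ≤ -12.41421 < 1.1 is false → out
[2] lift (2,1): star map gives 1.58579; window check -0.1 ≤ 1.58579 < 1.1 is false → out
[3] lift (0,-12): star map gives 4.97056; window check -0.1 ≤ 4.97056 < 1.1 is false → out
[4] lift (1,-4): star map gives 2.65685; window check -0.1 ≤ 2.65685 < 1.1 is false → out
[5] lift (0,-1): star map gives 0.41421; window check -0.1 ≤ 0.41421 < 1.1 is true → IN Λ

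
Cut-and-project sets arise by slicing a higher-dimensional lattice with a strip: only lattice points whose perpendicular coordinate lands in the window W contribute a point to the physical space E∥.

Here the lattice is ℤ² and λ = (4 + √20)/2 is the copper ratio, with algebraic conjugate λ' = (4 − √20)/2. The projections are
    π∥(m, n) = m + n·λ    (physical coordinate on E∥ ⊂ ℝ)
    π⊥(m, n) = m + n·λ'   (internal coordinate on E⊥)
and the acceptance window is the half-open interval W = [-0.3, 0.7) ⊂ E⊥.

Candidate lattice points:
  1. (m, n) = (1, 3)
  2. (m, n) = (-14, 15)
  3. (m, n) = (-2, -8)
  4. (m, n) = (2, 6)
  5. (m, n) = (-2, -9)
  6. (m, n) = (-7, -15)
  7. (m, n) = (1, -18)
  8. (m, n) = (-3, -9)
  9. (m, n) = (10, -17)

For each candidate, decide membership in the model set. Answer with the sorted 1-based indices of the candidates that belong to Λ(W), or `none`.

Numerically λ ≈ 4.23607 and λ' = −1/λ ≈ -0.23607.
#1 (1,3): internal coord 1 + (3)·λ' = +0.29180; +0.29180 ∈ [-0.3, 0.7) → IN Λ
#2 (-14,15): internal coord -14 + (15)·λ' = -17.54102; -17.54102 ∉ [-0.3, 0.7) → out
#3 (-2,-8): internal coord -2 + (-8)·λ' = -0.11146; -0.11146 ∈ [-0.3, 0.7) → IN Λ
#4 (2,6): internal coord 2 + (6)·λ' = +0.58359; +0.58359 ∈ [-0.3, 0.7) → IN Λ
#5 (-2,-9): internal coord -2 + (-9)·λ' = +0.12461; +0.12461 ∈ [-0.3, 0.7) → IN Λ
#6 (-7,-15): internal coord -7 + (-15)·λ' = -3.45898; -3.45898 ∉ [-0.3, 0.7) → out
#7 (1,-18): internal coord 1 + (-18)·λ' = +5.24922; +5.24922 ∉ [-0.3, 0.7) → out
#8 (-3,-9): internal coord -3 + (-9)·λ' = -0.87539; -0.87539 ∉ [-0.3, 0.7) → out
#9 (10,-17): internal coord 10 + (-17)·λ' = +14.01316; +14.01316 ∉ [-0.3, 0.7) → out

1, 3, 4, 5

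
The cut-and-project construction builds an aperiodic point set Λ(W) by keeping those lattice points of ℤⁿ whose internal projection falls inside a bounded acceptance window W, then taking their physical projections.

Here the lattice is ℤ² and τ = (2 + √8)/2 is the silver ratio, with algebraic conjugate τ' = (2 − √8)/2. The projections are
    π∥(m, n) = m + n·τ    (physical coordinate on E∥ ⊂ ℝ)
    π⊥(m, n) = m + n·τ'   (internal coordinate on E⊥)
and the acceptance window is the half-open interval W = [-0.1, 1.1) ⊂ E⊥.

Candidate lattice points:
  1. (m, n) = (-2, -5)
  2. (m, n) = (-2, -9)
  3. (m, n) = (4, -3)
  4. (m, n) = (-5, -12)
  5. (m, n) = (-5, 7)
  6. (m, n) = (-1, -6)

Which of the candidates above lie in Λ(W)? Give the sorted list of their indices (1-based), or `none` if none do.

τ' = (2−√8)/2 ≈ -0.41421.
#1 (-2,-5): internal coord -2 + (-5)·τ' = +0.07107; +0.07107 ∈ [-0.1, 1.1) → IN Λ
#2 (-2,-9): internal coord -2 + (-9)·τ' = +1.72792; +1.72792 ∉ [-0.1, 1.1) → out
#3 (4,-3): internal coord 4 + (-3)·τ' = +5.24264; +5.24264 ∉ [-0.1, 1.1) → out
#4 (-5,-12): internal coord -5 + (-12)·τ' = -0.02944; -0.02944 ∈ [-0.1, 1.1) → IN Λ
#5 (-5,7): internal coord -5 + (7)·τ' = -7.89949; -7.89949 ∉ [-0.1, 1.1) → out
#6 (-1,-6): internal coord -1 + (-6)·τ' = +1.48528; +1.48528 ∉ [-0.1, 1.1) → out

1, 4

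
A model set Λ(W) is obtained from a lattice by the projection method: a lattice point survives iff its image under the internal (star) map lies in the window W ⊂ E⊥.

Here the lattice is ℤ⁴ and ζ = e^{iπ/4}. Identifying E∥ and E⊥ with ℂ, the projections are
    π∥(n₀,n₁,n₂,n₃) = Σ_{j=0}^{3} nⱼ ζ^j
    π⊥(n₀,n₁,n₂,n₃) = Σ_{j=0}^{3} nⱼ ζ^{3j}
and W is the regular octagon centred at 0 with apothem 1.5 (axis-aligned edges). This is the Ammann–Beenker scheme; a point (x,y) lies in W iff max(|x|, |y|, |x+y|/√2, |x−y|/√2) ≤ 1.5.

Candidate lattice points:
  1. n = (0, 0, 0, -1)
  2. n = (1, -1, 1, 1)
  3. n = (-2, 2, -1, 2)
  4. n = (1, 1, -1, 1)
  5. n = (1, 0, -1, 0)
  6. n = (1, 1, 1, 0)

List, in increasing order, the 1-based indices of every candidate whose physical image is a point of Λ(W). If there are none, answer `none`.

1, 5, 6

With ζ = e^{iπ/4} the internal vectors are ζ^0,ζ^3,ζ^6,ζ^9.
#1 (0, 0, 0, -1): internal (-0.70711, -0.70711); octagon support 1.00000 vs apothem 1.5 → ∈ W
#2 (1, -1, 1, 1): internal (2.41421, -1.00000); octagon support 2.41421 vs apothem 1.5 → ∉ W
#3 (-2, 2, -1, 2): internal (-2.00000, 3.82843); octagon support 4.12132 vs apothem 1.5 → ∉ W
#4 (1, 1, -1, 1): internal (1.00000, 2.41421); octagon support 2.41421 vs apothem 1.5 → ∉ W
#5 (1, 0, -1, 0): internal (1.00000, 1.00000); octagon support 1.41421 vs apothem 1.5 → ∈ W
#6 (1, 1, 1, 0): internal (0.29289, -0.29289); octagon support 0.41421 vs apothem 1.5 → ∈ W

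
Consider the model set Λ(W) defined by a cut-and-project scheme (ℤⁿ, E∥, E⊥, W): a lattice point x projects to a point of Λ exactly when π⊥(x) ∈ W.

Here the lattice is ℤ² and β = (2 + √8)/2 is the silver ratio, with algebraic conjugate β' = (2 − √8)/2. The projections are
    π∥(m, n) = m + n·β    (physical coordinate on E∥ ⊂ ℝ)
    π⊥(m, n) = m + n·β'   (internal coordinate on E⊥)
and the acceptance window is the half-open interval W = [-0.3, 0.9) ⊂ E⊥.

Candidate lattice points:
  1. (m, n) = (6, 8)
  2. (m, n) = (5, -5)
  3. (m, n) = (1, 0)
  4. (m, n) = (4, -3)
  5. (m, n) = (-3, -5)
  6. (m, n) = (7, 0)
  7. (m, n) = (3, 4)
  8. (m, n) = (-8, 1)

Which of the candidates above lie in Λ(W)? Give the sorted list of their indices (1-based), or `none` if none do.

none

Compute β' = (2−√8)/2 = -0.4142, so π⊥(m,n) = m -0.4142·n.
candidate 1: (m,n)=(6,8) → π∥ = 6+8·β ≈ 25.3137, π⊥ = 6+8·β' ≈ 2.6863 ∉ [-0.3, 0.9) ⇒ out
candidate 2: (m,n)=(5,-5) → π∥ = 5-5·β ≈ -7.0711, π⊥ = 5-5·β' ≈ 7.0711 ∉ [-0.3, 0.9) ⇒ out
candidate 3: (m,n)=(1,0) → π∥ = 1+0·β ≈ 1.0000, π⊥ = 1+0·β' ≈ 1.0000 ∉ [-0.3, 0.9) ⇒ out
candidate 4: (m,n)=(4,-3) → π∥ = 4-3·β ≈ -3.2426, π⊥ = 4-3·β' ≈ 5.2426 ∉ [-0.3, 0.9) ⇒ out
candidate 5: (m,n)=(-3,-5) → π∥ = -3-5·β ≈ -15.0711, π⊥ = -3-5·β' ≈ -0.9289 ∉ [-0.3, 0.9) ⇒ out
candidate 6: (m,n)=(7,0) → π∥ = 7+0·β ≈ 7.0000, π⊥ = 7+0·β' ≈ 7.0000 ∉ [-0.3, 0.9) ⇒ out
candidate 7: (m,n)=(3,4) → π∥ = 3+4·β ≈ 12.6569, π⊥ = 3+4·β' ≈ 1.3431 ∉ [-0.3, 0.9) ⇒ out
candidate 8: (m,n)=(-8,1) → π∥ = -8+1·β ≈ -5.5858, π⊥ = -8+1·β' ≈ -8.4142 ∉ [-0.3, 0.9) ⇒ out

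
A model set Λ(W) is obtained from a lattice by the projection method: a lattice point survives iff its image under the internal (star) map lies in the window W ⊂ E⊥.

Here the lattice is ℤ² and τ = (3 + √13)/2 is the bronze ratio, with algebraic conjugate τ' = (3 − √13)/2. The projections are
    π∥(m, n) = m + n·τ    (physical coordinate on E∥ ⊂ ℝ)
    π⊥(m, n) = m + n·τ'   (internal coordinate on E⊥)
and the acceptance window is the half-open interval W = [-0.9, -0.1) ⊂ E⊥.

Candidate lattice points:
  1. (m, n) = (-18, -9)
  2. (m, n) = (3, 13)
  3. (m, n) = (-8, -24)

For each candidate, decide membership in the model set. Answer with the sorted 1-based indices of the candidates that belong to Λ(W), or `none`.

Compute τ' = (3−√13)/2 = -0.30278, so π⊥(m,n) = m -0.30278·n.
candidate 1: (m,n)=(-18,-9) → π∥ = -18-9·τ ≈ -47.72498, π⊥ = -18-9·τ' ≈ -15.27502 ∉ [-0.9, -0.1) ⇒ out
candidate 2: (m,n)=(3,13) → π∥ = 3+13·τ ≈ 45.93608, π⊥ = 3+13·τ' ≈ -0.93608 ∉ [-0.9, -0.1) ⇒ out
candidate 3: (m,n)=(-8,-24) → π∥ = -8-24·τ ≈ -87.26662, π⊥ = -8-24·τ' ≈ -0.73338 ∈ [-0.9, -0.1) ⇒ IN Λ

3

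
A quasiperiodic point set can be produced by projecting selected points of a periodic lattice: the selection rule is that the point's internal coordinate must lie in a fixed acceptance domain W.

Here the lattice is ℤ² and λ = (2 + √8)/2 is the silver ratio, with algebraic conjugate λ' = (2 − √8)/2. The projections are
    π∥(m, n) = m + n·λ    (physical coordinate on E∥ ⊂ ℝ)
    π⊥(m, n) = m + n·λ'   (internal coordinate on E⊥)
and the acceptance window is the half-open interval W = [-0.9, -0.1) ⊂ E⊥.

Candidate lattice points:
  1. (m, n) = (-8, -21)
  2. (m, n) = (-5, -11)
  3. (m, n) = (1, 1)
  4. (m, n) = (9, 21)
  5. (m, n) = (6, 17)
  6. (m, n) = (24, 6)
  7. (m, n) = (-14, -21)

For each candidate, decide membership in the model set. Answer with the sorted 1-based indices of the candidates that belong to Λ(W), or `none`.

Compute λ' = (2−√8)/2 = -0.4142, so π⊥(m,n) = m -0.4142·n.
#1 (-8,-21): internal coord -8 + (-21)·λ' = +0.6985; +0.6985 ∉ [-0.9, -0.1) → out
#2 (-5,-11): internal coord -5 + (-11)·λ' = -0.4437; -0.4437 ∈ [-0.9, -0.1) → IN Λ
#3 (1,1): internal coord 1 + (1)·λ' = +0.5858; +0.5858 ∉ [-0.9, -0.1) → out
#4 (9,21): internal coord 9 + (21)·λ' = +0.3015; +0.3015 ∉ [-0.9, -0.1) → out
#5 (6,17): internal coord 6 + (17)·λ' = -1.0416; -1.0416 ∉ [-0.9, -0.1) → out
#6 (24,6): internal coord 24 + (6)·λ' = +21.5147; +21.5147 ∉ [-0.9, -0.1) → out
#7 (-14,-21): internal coord -14 + (-21)·λ' = -5.3015; -5.3015 ∉ [-0.9, -0.1) → out

2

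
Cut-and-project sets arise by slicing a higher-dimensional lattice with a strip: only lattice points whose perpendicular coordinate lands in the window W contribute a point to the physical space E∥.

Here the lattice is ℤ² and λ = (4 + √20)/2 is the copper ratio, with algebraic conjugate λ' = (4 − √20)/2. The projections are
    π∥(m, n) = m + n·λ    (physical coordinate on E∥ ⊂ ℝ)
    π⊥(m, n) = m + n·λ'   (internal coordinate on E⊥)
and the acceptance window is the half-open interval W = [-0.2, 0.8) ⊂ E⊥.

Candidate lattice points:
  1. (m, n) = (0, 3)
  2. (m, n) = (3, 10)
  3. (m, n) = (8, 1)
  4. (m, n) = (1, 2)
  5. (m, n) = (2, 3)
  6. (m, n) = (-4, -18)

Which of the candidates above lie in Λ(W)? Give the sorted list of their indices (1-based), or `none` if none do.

Numerically λ ≈ 4.236068 and λ' = −1/λ ≈ -0.236068.
[1] lift (0,3): star map gives -0.708204; window check -0.2 ≤ -0.708204 < 0.8 is false → out
[2] lift (3,10): star map gives 0.639320; window check -0.2 ≤ 0.639320 < 0.8 is true → IN Λ
[3] lift (8,1): star map gives 7.763932; window check -0.2 ≤ 7.763932 < 0.8 is false → out
[4] lift (1,2): star map gives 0.527864; window check -0.2 ≤ 0.527864 < 0.8 is true → IN Λ
[5] lift (2,3): star map gives 1.291796; window check -0.2 ≤ 1.291796 < 0.8 is false → out
[6] lift (-4,-18): star map gives 0.249224; window check -0.2 ≤ 0.249224 < 0.8 is true → IN Λ

2, 4, 6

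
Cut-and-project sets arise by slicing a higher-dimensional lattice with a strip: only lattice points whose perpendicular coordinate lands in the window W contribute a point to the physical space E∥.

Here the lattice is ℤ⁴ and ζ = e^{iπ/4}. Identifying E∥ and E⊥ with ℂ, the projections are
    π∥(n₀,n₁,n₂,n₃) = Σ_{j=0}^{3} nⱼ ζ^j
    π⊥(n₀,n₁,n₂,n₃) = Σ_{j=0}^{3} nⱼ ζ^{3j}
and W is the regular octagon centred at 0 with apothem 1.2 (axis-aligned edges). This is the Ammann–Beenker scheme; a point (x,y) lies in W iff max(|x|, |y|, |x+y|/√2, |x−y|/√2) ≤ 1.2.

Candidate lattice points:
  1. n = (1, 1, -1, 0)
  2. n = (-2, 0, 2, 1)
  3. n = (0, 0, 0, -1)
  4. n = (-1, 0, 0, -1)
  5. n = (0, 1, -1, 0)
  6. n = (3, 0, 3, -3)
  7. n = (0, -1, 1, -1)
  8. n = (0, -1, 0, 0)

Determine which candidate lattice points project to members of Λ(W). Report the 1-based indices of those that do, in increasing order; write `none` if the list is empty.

With ζ = e^{iπ/4} the internal vectors are ζ^0,ζ^3,ζ^6,ζ^9.
candidate 1: n = (1, 1, -1, 0) → π⊥ ≈ (+0.292893, +1.707107); max(|x|,|y|,|x±y|/√2) = 1.707107 > 1.2 ⇒ ∉ W
candidate 2: n = (-2, 0, 2, 1) → π⊥ ≈ (-1.292893, -1.292893); max(|x|,|y|,|x±y|/√2) = 1.828427 > 1.2 ⇒ ∉ W
candidate 3: n = (0, 0, 0, -1) → π⊥ ≈ (-0.707107, -0.707107); max(|x|,|y|,|x±y|/√2) = 1.000000 ≤ 1.2 ⇒ ∈ W
candidate 4: n = (-1, 0, 0, -1) → π⊥ ≈ (-1.707107, -0.707107); max(|x|,|y|,|x±y|/√2) = 1.707107 > 1.2 ⇒ ∉ W
candidate 5: n = (0, 1, -1, 0) → π⊥ ≈ (-0.707107, +1.707107); max(|x|,|y|,|x±y|/√2) = 1.707107 > 1.2 ⇒ ∉ W
candidate 6: n = (3, 0, 3, -3) → π⊥ ≈ (+0.878680, -5.121320); max(|x|,|y|,|x±y|/√2) = 5.121320 > 1.2 ⇒ ∉ W
candidate 7: n = (0, -1, 1, -1) → π⊥ ≈ (+0.000000, -2.414214); max(|x|,|y|,|x±y|/√2) = 2.414214 > 1.2 ⇒ ∉ W
candidate 8: n = (0, -1, 0, 0) → π⊥ ≈ (+0.707107, -0.707107); max(|x|,|y|,|x±y|/√2) = 1.000000 ≤ 1.2 ⇒ ∈ W

3, 8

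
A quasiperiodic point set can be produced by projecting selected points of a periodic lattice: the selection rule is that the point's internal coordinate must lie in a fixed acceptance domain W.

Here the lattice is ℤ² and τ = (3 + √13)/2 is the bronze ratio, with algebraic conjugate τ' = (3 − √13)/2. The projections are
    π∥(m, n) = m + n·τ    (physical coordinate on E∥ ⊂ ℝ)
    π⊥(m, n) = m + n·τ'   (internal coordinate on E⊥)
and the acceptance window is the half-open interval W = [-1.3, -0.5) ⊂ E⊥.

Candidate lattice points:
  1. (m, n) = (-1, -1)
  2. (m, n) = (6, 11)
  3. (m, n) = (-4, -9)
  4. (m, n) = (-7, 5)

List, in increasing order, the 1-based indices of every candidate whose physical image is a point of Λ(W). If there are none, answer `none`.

1, 3

τ' = (3−√13)/2 ≈ -0.3028.
#1 (-1,-1): internal coord -1 + (-1)·τ' = -0.6972; -0.6972 ∈ [-1.3, -0.5) → IN Λ
#2 (6,11): internal coord 6 + (11)·τ' = +2.6695; +2.6695 ∉ [-1.3, -0.5) → out
#3 (-4,-9): internal coord -4 + (-9)·τ' = -1.2750; -1.2750 ∈ [-1.3, -0.5) → IN Λ
#4 (-7,5): internal coord -7 + (5)·τ' = -8.5139; -8.5139 ∉ [-1.3, -0.5) → out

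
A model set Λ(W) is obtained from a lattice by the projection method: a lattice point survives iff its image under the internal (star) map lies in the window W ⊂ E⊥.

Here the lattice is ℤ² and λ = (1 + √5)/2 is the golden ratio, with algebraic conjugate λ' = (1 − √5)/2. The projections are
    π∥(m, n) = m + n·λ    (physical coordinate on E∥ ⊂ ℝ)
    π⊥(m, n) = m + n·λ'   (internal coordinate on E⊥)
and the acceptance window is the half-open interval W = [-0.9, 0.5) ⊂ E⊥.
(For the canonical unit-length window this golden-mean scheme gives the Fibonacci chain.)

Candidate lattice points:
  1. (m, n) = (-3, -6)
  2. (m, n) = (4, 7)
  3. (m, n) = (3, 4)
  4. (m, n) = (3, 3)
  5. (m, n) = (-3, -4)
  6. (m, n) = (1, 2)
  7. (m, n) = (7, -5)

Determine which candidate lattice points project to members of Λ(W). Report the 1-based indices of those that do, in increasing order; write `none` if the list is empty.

2, 5, 6

λ' = (1−√5)/2 ≈ -0.618034.
#1 (-3,-6): internal coord -3 + (-6)·λ' = +0.708204; +0.708204 ∉ [-0.9, 0.5) → out
#2 (4,7): internal coord 4 + (7)·λ' = -0.326238; -0.326238 ∈ [-0.9, 0.5) → IN Λ
#3 (3,4): internal coord 3 + (4)·λ' = +0.527864; +0.527864 ∉ [-0.9, 0.5) → out
#4 (3,3): internal coord 3 + (3)·λ' = +1.145898; +1.145898 ∉ [-0.9, 0.5) → out
#5 (-3,-4): internal coord -3 + (-4)·λ' = -0.527864; -0.527864 ∈ [-0.9, 0.5) → IN Λ
#6 (1,2): internal coord 1 + (2)·λ' = -0.236068; -0.236068 ∈ [-0.9, 0.5) → IN Λ
#7 (7,-5): internal coord 7 + (-5)·λ' = +10.090170; +10.090170 ∉ [-0.9, 0.5) → out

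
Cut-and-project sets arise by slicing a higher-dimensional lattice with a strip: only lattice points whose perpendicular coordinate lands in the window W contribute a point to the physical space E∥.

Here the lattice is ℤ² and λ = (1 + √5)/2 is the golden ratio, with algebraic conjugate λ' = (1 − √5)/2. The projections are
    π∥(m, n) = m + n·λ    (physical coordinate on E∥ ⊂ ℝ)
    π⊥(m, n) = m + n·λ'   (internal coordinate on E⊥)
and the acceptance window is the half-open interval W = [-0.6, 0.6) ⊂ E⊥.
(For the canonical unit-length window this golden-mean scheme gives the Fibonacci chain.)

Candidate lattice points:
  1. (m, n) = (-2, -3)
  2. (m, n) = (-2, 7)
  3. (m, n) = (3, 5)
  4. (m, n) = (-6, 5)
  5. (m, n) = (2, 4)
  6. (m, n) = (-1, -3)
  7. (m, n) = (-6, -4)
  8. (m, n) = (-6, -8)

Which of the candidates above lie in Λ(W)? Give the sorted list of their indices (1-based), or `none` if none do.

1, 3, 5

λ' = (1−√5)/2 ≈ -0.6180.
candidate 1: (m,n)=(-2,-3) → π∥ = -2-3·λ ≈ -6.8541, π⊥ = -2-3·λ' ≈ -0.1459 ∈ [-0.6, 0.6) ⇒ IN Λ
candidate 2: (m,n)=(-2,7) → π∥ = -2+7·λ ≈ 9.3262, π⊥ = -2+7·λ' ≈ -6.3262 ∉ [-0.6, 0.6) ⇒ out
candidate 3: (m,n)=(3,5) → π∥ = 3+5·λ ≈ 11.0902, π⊥ = 3+5·λ' ≈ -0.0902 ∈ [-0.6, 0.6) ⇒ IN Λ
candidate 4: (m,n)=(-6,5) → π∥ = -6+5·λ ≈ 2.0902, π⊥ = -6+5·λ' ≈ -9.0902 ∉ [-0.6, 0.6) ⇒ out
candidate 5: (m,n)=(2,4) → π∥ = 2+4·λ ≈ 8.4721, π⊥ = 2+4·λ' ≈ -0.4721 ∈ [-0.6, 0.6) ⇒ IN Λ
candidate 6: (m,n)=(-1,-3) → π∥ = -1-3·λ ≈ -5.8541, π⊥ = -1-3·λ' ≈ 0.8541 ∉ [-0.6, 0.6) ⇒ out
candidate 7: (m,n)=(-6,-4) → π∥ = -6-4·λ ≈ -12.4721, π⊥ = -6-4·λ' ≈ -3.5279 ∉ [-0.6, 0.6) ⇒ out
candidate 8: (m,n)=(-6,-8) → π∥ = -6-8·λ ≈ -18.9443, π⊥ = -6-8·λ' ≈ -1.0557 ∉ [-0.6, 0.6) ⇒ out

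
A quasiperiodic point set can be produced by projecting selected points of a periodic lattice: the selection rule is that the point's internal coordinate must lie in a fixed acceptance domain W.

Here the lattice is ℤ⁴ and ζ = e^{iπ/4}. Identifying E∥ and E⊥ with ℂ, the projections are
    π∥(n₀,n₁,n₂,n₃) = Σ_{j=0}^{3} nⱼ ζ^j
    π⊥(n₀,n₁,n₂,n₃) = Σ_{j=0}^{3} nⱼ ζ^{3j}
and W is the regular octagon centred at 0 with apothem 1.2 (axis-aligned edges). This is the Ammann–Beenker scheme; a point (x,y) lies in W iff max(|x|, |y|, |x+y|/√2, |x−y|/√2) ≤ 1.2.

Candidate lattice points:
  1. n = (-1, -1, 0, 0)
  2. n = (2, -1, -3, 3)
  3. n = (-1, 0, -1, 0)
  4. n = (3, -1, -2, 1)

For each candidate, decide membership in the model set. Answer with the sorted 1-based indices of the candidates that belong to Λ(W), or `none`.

1

With ζ = e^{iπ/4} the internal vectors are ζ^0,ζ^3,ζ^6,ζ^9.
#1 (-1, -1, 0, 0): internal (-0.29289, -0.70711); octagon support 0.70711 vs apothem 1.2 → ∈ W
#2 (2, -1, -3, 3): internal (4.82843, 4.41421); octagon support 6.53553 vs apothem 1.2 → ∉ W
#3 (-1, 0, -1, 0): internal (-1.00000, 1.00000); octagon support 1.41421 vs apothem 1.2 → ∉ W
#4 (3, -1, -2, 1): internal (4.41421, 2.00000); octagon support 4.53553 vs apothem 1.2 → ∉ W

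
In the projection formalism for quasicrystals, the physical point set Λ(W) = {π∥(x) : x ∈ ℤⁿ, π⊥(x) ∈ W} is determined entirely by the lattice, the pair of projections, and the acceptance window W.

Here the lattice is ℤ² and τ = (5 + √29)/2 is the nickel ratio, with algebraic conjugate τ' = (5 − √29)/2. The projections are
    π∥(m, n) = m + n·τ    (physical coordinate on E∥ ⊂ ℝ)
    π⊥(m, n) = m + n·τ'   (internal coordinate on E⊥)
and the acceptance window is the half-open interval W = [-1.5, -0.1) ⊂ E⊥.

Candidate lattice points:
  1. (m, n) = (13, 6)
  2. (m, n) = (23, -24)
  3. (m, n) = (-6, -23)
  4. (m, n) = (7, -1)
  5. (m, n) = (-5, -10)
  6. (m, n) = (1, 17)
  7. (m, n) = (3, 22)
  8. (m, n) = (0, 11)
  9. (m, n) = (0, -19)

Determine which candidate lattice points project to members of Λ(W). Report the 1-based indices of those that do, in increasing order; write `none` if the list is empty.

7

τ' = (5−√29)/2 ≈ -0.19258.
candidate 1: (m,n)=(13,6) → π∥ = 13+6·τ ≈ 44.15549, π⊥ = 13+6·τ' ≈ 11.84451 ∉ [-1.5, -0.1) ⇒ out
candidate 2: (m,n)=(23,-24) → π∥ = 23-24·τ ≈ -101.62198, π⊥ = 23-24·τ' ≈ 27.62198 ∉ [-1.5, -0.1) ⇒ out
candidate 3: (m,n)=(-6,-23) → π∥ = -6-23·τ ≈ -125.42940, π⊥ = -6-23·τ' ≈ -1.57060 ∉ [-1.5, -0.1) ⇒ out
candidate 4: (m,n)=(7,-1) → π∥ = 7-1·τ ≈ 1.80742, π⊥ = 7-1·τ' ≈ 7.19258 ∉ [-1.5, -0.1) ⇒ out
candidate 5: (m,n)=(-5,-10) → π∥ = -5-10·τ ≈ -56.92582, π⊥ = -5-10·τ' ≈ -3.07418 ∉ [-1.5, -0.1) ⇒ out
candidate 6: (m,n)=(1,17) → π∥ = 1+17·τ ≈ 89.27390, π⊥ = 1+17·τ' ≈ -2.27390 ∉ [-1.5, -0.1) ⇒ out
candidate 7: (m,n)=(3,22) → π∥ = 3+22·τ ≈ 117.23681, π⊥ = 3+22·τ' ≈ -1.23681 ∈ [-1.5, -0.1) ⇒ IN Λ
candidate 8: (m,n)=(0,11) → π∥ = 0+11·τ ≈ 57.11841, π⊥ = 0+11·τ' ≈ -2.11841 ∉ [-1.5, -0.1) ⇒ out
candidate 9: (m,n)=(0,-19) → π∥ = 0-19·τ ≈ -98.65907, π⊥ = 0-19·τ' ≈ 3.65907 ∉ [-1.5, -0.1) ⇒ out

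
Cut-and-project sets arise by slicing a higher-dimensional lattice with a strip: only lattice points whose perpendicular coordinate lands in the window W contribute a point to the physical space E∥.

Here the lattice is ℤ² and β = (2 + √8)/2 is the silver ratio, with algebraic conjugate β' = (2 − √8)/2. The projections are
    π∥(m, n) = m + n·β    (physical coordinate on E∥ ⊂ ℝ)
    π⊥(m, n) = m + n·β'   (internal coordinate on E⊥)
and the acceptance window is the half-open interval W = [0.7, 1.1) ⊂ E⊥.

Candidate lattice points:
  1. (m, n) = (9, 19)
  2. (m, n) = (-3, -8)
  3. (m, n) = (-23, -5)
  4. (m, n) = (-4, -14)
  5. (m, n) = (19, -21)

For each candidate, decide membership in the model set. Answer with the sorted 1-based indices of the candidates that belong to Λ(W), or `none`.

Compute β' = (2−√8)/2 = -0.41421, so π⊥(m,n) = m -0.41421·n.
candidate 1: (m,n)=(9,19) → π∥ = 9+19·β ≈ 54.87006, π⊥ = 9+19·β' ≈ 1.12994 ∉ [0.7, 1.1) ⇒ out
candidate 2: (m,n)=(-3,-8) → π∥ = -3-8·β ≈ -22.31371, π⊥ = -3-8·β' ≈ 0.31371 ∉ [0.7, 1.1) ⇒ out
candidate 3: (m,n)=(-23,-5) → π∥ = -23-5·β ≈ -35.07107, π⊥ = -23-5·β' ≈ -20.92893 ∉ [0.7, 1.1) ⇒ out
candidate 4: (m,n)=(-4,-14) → π∥ = -4-14·β ≈ -37.79899, π⊥ = -4-14·β' ≈ 1.79899 ∉ [0.7, 1.1) ⇒ out
candidate 5: (m,n)=(19,-21) → π∥ = 19-21·β ≈ -31.69848, π⊥ = 19-21·β' ≈ 27.69848 ∉ [0.7, 1.1) ⇒ out

none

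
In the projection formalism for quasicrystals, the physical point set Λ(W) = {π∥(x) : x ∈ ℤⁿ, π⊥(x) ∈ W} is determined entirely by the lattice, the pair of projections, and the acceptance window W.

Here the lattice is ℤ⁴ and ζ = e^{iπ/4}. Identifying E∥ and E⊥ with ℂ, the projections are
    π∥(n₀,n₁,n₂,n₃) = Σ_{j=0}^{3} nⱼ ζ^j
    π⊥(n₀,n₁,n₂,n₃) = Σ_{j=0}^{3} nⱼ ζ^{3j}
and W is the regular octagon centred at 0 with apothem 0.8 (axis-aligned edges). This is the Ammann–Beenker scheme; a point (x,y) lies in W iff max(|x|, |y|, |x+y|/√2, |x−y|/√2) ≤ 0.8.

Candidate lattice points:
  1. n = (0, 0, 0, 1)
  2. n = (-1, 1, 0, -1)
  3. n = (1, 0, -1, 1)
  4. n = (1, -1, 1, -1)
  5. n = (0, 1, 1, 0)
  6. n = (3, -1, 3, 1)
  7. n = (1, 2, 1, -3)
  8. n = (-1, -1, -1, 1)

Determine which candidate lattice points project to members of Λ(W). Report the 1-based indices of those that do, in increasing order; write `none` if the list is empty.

With ζ = e^{iπ/4} the internal vectors are ζ^0,ζ^3,ζ^6,ζ^9.
#1 (0, 0, 0, 1): internal (0.707107, 0.707107); octagon support 1.000000 vs apothem 0.8 → ∉ W
#2 (-1, 1, 0, -1): internal (-2.414214, 0.000000); octagon support 2.414214 vs apothem 0.8 → ∉ W
#3 (1, 0, -1, 1): internal (1.707107, 1.707107); octagon support 2.414214 vs apothem 0.8 → ∉ W
#4 (1, -1, 1, -1): internal (1.000000, -2.414214); octagon support 2.414214 vs apothem 0.8 → ∉ W
#5 (0, 1, 1, 0): internal (-0.707107, -0.292893); octagon support 0.707107 vs apothem 0.8 → ∈ W
#6 (3, -1, 3, 1): internal (4.414214, -3.000000); octagon support 5.242641 vs apothem 0.8 → ∉ W
#7 (1, 2, 1, -3): internal (-2.535534, -1.707107); octagon support 3.000000 vs apothem 0.8 → ∉ W
#8 (-1, -1, -1, 1): internal (0.414214, 1.000000); octagon support 1.000000 vs apothem 0.8 → ∉ W

5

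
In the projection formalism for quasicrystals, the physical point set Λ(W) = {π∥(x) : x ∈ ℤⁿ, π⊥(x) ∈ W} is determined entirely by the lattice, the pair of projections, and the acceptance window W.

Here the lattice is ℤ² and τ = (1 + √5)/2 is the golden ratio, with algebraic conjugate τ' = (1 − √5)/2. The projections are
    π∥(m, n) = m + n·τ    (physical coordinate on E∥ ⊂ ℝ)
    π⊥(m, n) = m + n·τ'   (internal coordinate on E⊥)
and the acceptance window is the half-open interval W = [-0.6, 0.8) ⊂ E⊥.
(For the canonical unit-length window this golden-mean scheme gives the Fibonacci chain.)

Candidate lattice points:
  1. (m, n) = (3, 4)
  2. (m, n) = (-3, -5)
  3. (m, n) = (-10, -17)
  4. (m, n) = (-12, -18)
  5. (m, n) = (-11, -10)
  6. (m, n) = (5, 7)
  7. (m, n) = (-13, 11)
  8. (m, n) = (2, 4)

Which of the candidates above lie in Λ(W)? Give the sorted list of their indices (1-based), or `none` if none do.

1, 2, 3, 6, 8

τ' = (1−√5)/2 ≈ -0.61803.
#1 (3,4): internal coord 3 + (4)·τ' = +0.52786; +0.52786 ∈ [-0.6, 0.8) → IN Λ
#2 (-3,-5): internal coord -3 + (-5)·τ' = +0.09017; +0.09017 ∈ [-0.6, 0.8) → IN Λ
#3 (-10,-17): internal coord -10 + (-17)·τ' = +0.50658; +0.50658 ∈ [-0.6, 0.8) → IN Λ
#4 (-12,-18): internal coord -12 + (-18)·τ' = -0.87539; -0.87539 ∉ [-0.6, 0.8) → out
#5 (-11,-10): internal coord -11 + (-10)·τ' = -4.81966; -4.81966 ∉ [-0.6, 0.8) → out
#6 (5,7): internal coord 5 + (7)·τ' = +0.67376; +0.67376 ∈ [-0.6, 0.8) → IN Λ
#7 (-13,11): internal coord -13 + (11)·τ' = -19.79837; -19.79837 ∉ [-0.6, 0.8) → out
#8 (2,4): internal coord 2 + (4)·τ' = -0.47214; -0.47214 ∈ [-0.6, 0.8) → IN Λ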